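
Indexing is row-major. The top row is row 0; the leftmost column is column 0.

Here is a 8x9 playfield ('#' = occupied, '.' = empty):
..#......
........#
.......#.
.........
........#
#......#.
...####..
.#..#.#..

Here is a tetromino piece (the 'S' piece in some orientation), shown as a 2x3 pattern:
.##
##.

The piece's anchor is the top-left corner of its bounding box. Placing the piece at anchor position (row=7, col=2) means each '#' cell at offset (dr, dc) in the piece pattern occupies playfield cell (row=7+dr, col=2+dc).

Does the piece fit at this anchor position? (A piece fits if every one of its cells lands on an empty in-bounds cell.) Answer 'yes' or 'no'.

Check each piece cell at anchor (7, 2):
  offset (0,1) -> (7,3): empty -> OK
  offset (0,2) -> (7,4): occupied ('#') -> FAIL
  offset (1,0) -> (8,2): out of bounds -> FAIL
  offset (1,1) -> (8,3): out of bounds -> FAIL
All cells valid: no

Answer: no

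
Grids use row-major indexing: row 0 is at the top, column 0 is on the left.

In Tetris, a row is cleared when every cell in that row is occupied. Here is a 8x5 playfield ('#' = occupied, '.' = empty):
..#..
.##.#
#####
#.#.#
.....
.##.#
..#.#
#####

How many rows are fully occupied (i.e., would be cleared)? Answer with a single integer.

Answer: 2

Derivation:
Check each row:
  row 0: 4 empty cells -> not full
  row 1: 2 empty cells -> not full
  row 2: 0 empty cells -> FULL (clear)
  row 3: 2 empty cells -> not full
  row 4: 5 empty cells -> not full
  row 5: 2 empty cells -> not full
  row 6: 3 empty cells -> not full
  row 7: 0 empty cells -> FULL (clear)
Total rows cleared: 2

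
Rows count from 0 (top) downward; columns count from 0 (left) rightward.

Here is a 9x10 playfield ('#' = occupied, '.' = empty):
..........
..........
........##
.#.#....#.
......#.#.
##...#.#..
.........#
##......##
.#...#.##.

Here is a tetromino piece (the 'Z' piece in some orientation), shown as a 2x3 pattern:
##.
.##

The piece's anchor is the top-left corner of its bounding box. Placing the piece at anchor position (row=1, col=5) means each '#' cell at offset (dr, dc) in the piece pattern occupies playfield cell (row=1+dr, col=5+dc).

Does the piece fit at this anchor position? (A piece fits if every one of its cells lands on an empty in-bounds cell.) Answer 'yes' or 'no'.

Answer: yes

Derivation:
Check each piece cell at anchor (1, 5):
  offset (0,0) -> (1,5): empty -> OK
  offset (0,1) -> (1,6): empty -> OK
  offset (1,1) -> (2,6): empty -> OK
  offset (1,2) -> (2,7): empty -> OK
All cells valid: yes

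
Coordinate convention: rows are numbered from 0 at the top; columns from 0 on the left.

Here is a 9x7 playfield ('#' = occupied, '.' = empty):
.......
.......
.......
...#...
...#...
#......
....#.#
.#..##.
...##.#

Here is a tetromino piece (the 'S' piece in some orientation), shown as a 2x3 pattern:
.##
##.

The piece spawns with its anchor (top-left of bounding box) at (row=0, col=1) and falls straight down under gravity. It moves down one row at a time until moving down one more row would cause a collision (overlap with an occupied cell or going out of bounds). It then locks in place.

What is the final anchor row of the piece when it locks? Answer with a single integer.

Answer: 2

Derivation:
Spawn at (row=0, col=1). Try each row:
  row 0: fits
  row 1: fits
  row 2: fits
  row 3: blocked -> lock at row 2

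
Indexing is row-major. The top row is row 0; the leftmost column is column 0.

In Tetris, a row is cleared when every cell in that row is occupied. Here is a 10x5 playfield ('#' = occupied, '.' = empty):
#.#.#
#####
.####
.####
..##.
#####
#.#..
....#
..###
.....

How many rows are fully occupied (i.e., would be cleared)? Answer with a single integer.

Answer: 2

Derivation:
Check each row:
  row 0: 2 empty cells -> not full
  row 1: 0 empty cells -> FULL (clear)
  row 2: 1 empty cell -> not full
  row 3: 1 empty cell -> not full
  row 4: 3 empty cells -> not full
  row 5: 0 empty cells -> FULL (clear)
  row 6: 3 empty cells -> not full
  row 7: 4 empty cells -> not full
  row 8: 2 empty cells -> not full
  row 9: 5 empty cells -> not full
Total rows cleared: 2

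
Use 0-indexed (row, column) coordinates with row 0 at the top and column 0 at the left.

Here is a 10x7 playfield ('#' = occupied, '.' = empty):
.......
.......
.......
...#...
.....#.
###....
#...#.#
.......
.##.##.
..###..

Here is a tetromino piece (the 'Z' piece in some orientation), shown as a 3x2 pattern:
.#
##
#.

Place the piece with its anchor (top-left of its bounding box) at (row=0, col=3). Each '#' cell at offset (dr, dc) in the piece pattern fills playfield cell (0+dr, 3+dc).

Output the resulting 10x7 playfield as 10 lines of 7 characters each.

Fill (0+0,3+1) = (0,4)
Fill (0+1,3+0) = (1,3)
Fill (0+1,3+1) = (1,4)
Fill (0+2,3+0) = (2,3)

Answer: ....#..
...##..
...#...
...#...
.....#.
###....
#...#.#
.......
.##.##.
..###..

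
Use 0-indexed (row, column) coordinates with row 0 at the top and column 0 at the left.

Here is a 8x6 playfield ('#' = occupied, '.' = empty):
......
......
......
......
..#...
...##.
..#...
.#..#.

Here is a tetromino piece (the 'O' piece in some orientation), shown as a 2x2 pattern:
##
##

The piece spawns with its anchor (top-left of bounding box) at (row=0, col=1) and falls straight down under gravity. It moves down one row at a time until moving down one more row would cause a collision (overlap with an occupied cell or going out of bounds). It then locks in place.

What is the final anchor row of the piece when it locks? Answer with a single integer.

Answer: 2

Derivation:
Spawn at (row=0, col=1). Try each row:
  row 0: fits
  row 1: fits
  row 2: fits
  row 3: blocked -> lock at row 2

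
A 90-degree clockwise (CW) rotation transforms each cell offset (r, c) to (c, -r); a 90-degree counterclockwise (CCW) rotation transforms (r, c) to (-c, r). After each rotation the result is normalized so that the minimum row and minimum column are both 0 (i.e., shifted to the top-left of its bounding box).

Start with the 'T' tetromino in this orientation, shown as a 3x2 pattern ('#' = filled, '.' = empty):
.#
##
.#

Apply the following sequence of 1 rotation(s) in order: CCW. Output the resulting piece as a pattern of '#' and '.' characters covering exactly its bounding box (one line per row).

Answer: ###
.#.

Derivation:
Start:
.#
##
.#
After rotation 1 (CCW):
###
.#.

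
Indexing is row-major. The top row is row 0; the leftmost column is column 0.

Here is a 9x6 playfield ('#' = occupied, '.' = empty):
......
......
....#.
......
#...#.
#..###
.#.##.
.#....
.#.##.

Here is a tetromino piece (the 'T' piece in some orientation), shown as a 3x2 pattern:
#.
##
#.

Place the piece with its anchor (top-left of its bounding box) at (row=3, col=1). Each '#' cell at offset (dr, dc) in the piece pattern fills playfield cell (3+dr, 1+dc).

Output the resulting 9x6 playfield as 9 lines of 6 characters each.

Answer: ......
......
....#.
.#....
###.#.
##.###
.#.##.
.#....
.#.##.

Derivation:
Fill (3+0,1+0) = (3,1)
Fill (3+1,1+0) = (4,1)
Fill (3+1,1+1) = (4,2)
Fill (3+2,1+0) = (5,1)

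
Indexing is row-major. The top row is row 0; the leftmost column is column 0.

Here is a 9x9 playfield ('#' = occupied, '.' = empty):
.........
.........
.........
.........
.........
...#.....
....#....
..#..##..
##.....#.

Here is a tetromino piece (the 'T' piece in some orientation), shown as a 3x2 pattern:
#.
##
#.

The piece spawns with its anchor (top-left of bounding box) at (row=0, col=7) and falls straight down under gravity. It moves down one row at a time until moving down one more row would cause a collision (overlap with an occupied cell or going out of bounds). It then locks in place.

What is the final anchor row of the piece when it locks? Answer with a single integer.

Answer: 5

Derivation:
Spawn at (row=0, col=7). Try each row:
  row 0: fits
  row 1: fits
  row 2: fits
  row 3: fits
  row 4: fits
  row 5: fits
  row 6: blocked -> lock at row 5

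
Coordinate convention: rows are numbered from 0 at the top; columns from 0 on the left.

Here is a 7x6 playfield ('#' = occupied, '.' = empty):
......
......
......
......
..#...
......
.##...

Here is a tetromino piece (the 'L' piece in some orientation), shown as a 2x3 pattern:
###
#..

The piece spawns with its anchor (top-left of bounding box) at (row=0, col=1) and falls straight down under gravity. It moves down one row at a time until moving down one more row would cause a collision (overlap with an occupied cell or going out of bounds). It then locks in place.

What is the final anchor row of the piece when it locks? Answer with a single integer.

Answer: 3

Derivation:
Spawn at (row=0, col=1). Try each row:
  row 0: fits
  row 1: fits
  row 2: fits
  row 3: fits
  row 4: blocked -> lock at row 3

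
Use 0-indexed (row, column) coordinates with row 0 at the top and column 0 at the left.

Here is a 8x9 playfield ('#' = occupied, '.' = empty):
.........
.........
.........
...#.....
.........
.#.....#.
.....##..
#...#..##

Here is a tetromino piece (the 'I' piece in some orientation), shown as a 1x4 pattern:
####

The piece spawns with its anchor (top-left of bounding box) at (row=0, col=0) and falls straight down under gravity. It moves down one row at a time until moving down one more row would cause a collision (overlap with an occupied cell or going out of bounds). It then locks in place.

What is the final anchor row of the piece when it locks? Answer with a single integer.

Spawn at (row=0, col=0). Try each row:
  row 0: fits
  row 1: fits
  row 2: fits
  row 3: blocked -> lock at row 2

Answer: 2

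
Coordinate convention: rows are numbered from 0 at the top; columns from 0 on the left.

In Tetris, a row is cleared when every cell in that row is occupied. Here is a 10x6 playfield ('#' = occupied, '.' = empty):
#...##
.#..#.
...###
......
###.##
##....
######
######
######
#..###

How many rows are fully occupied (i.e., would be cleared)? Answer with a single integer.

Answer: 3

Derivation:
Check each row:
  row 0: 3 empty cells -> not full
  row 1: 4 empty cells -> not full
  row 2: 3 empty cells -> not full
  row 3: 6 empty cells -> not full
  row 4: 1 empty cell -> not full
  row 5: 4 empty cells -> not full
  row 6: 0 empty cells -> FULL (clear)
  row 7: 0 empty cells -> FULL (clear)
  row 8: 0 empty cells -> FULL (clear)
  row 9: 2 empty cells -> not full
Total rows cleared: 3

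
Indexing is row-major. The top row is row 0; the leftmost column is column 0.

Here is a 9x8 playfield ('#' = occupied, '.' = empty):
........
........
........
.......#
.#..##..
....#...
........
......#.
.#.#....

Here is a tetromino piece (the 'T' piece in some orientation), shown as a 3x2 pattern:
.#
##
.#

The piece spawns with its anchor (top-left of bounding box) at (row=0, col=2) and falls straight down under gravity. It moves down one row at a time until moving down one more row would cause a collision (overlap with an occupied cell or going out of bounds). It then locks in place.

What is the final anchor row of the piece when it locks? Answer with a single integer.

Answer: 5

Derivation:
Spawn at (row=0, col=2). Try each row:
  row 0: fits
  row 1: fits
  row 2: fits
  row 3: fits
  row 4: fits
  row 5: fits
  row 6: blocked -> lock at row 5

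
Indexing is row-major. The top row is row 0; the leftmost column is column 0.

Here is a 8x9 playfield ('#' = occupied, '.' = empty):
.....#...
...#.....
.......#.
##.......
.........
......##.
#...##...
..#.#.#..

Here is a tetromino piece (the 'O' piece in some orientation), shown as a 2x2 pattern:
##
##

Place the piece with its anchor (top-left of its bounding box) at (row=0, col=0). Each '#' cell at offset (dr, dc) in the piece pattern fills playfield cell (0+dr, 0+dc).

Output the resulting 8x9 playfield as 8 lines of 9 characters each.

Fill (0+0,0+0) = (0,0)
Fill (0+0,0+1) = (0,1)
Fill (0+1,0+0) = (1,0)
Fill (0+1,0+1) = (1,1)

Answer: ##...#...
##.#.....
.......#.
##.......
.........
......##.
#...##...
..#.#.#..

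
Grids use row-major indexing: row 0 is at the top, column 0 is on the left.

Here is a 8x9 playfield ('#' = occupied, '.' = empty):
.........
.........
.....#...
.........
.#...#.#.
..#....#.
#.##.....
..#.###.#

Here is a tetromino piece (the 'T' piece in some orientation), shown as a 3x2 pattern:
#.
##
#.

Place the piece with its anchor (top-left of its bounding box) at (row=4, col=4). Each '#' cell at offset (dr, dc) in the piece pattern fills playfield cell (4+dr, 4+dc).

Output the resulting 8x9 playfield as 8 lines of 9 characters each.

Fill (4+0,4+0) = (4,4)
Fill (4+1,4+0) = (5,4)
Fill (4+1,4+1) = (5,5)
Fill (4+2,4+0) = (6,4)

Answer: .........
.........
.....#...
.........
.#..##.#.
..#.##.#.
#.###....
..#.###.#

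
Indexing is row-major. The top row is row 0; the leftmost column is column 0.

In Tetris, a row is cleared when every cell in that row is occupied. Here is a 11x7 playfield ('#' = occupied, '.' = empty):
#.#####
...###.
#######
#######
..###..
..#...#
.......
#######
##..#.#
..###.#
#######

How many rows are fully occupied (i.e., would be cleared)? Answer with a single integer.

Answer: 4

Derivation:
Check each row:
  row 0: 1 empty cell -> not full
  row 1: 4 empty cells -> not full
  row 2: 0 empty cells -> FULL (clear)
  row 3: 0 empty cells -> FULL (clear)
  row 4: 4 empty cells -> not full
  row 5: 5 empty cells -> not full
  row 6: 7 empty cells -> not full
  row 7: 0 empty cells -> FULL (clear)
  row 8: 3 empty cells -> not full
  row 9: 3 empty cells -> not full
  row 10: 0 empty cells -> FULL (clear)
Total rows cleared: 4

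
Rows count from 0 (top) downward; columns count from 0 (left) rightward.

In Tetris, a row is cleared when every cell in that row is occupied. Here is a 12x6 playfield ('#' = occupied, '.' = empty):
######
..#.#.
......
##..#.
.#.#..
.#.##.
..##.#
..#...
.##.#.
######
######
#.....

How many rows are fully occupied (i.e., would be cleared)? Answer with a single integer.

Answer: 3

Derivation:
Check each row:
  row 0: 0 empty cells -> FULL (clear)
  row 1: 4 empty cells -> not full
  row 2: 6 empty cells -> not full
  row 3: 3 empty cells -> not full
  row 4: 4 empty cells -> not full
  row 5: 3 empty cells -> not full
  row 6: 3 empty cells -> not full
  row 7: 5 empty cells -> not full
  row 8: 3 empty cells -> not full
  row 9: 0 empty cells -> FULL (clear)
  row 10: 0 empty cells -> FULL (clear)
  row 11: 5 empty cells -> not full
Total rows cleared: 3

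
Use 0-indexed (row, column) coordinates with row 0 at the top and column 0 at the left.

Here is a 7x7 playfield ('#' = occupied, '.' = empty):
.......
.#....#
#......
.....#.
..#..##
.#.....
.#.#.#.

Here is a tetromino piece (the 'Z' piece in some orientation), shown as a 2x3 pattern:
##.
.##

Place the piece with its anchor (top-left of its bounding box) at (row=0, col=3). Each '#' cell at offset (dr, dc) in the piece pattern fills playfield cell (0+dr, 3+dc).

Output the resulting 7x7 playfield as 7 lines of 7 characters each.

Answer: ...##..
.#..###
#......
.....#.
..#..##
.#.....
.#.#.#.

Derivation:
Fill (0+0,3+0) = (0,3)
Fill (0+0,3+1) = (0,4)
Fill (0+1,3+1) = (1,4)
Fill (0+1,3+2) = (1,5)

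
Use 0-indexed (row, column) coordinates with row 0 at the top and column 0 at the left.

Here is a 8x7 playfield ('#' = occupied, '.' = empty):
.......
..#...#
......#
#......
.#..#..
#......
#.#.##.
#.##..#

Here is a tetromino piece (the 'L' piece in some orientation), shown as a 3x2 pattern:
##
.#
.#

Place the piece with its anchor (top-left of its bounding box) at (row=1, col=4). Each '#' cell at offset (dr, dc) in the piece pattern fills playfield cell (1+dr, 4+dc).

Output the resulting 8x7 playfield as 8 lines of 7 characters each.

Fill (1+0,4+0) = (1,4)
Fill (1+0,4+1) = (1,5)
Fill (1+1,4+1) = (2,5)
Fill (1+2,4+1) = (3,5)

Answer: .......
..#.###
.....##
#....#.
.#..#..
#......
#.#.##.
#.##..#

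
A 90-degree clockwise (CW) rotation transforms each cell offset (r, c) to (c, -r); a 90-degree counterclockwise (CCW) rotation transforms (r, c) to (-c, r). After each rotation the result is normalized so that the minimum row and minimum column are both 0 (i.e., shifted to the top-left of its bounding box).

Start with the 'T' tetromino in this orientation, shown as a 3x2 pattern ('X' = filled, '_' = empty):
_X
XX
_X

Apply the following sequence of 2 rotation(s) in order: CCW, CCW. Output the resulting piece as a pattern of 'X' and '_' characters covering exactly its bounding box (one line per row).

Start:
_X
XX
_X
After rotation 1 (CCW):
XXX
_X_
After rotation 2 (CCW):
X_
XX
X_

Answer: X_
XX
X_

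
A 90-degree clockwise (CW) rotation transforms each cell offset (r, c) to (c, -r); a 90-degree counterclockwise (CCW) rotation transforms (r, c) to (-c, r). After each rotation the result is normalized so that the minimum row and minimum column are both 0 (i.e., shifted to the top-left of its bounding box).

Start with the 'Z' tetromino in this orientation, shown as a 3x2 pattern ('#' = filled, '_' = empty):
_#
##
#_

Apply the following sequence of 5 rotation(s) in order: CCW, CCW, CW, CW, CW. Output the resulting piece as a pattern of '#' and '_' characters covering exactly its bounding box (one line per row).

Answer: ##_
_##

Derivation:
Start:
_#
##
#_
After rotation 1 (CCW):
##_
_##
After rotation 2 (CCW):
_#
##
#_
After rotation 3 (CW):
##_
_##
After rotation 4 (CW):
_#
##
#_
After rotation 5 (CW):
##_
_##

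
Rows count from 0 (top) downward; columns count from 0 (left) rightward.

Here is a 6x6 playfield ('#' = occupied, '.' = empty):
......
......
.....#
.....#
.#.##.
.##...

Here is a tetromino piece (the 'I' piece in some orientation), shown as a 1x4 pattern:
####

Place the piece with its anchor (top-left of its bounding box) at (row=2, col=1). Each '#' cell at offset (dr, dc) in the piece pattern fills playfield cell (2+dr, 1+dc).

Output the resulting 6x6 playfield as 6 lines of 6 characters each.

Answer: ......
......
.#####
.....#
.#.##.
.##...

Derivation:
Fill (2+0,1+0) = (2,1)
Fill (2+0,1+1) = (2,2)
Fill (2+0,1+2) = (2,3)
Fill (2+0,1+3) = (2,4)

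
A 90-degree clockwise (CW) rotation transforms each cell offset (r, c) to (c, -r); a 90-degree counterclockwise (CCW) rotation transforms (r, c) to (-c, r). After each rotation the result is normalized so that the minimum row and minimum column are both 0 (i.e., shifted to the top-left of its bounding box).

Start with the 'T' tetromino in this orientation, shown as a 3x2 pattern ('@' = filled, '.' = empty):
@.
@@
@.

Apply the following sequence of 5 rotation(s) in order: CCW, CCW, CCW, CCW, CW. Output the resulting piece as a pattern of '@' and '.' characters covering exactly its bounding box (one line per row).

Start:
@.
@@
@.
After rotation 1 (CCW):
.@.
@@@
After rotation 2 (CCW):
.@
@@
.@
After rotation 3 (CCW):
@@@
.@.
After rotation 4 (CCW):
@.
@@
@.
After rotation 5 (CW):
@@@
.@.

Answer: @@@
.@.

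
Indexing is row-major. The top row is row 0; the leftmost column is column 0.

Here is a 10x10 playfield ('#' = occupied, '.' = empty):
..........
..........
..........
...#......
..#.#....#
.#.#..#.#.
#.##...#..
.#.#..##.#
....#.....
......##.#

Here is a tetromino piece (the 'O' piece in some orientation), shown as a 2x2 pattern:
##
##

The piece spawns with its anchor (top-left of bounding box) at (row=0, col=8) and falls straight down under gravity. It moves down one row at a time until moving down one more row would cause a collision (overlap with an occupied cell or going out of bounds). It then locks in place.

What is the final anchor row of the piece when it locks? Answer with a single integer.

Answer: 2

Derivation:
Spawn at (row=0, col=8). Try each row:
  row 0: fits
  row 1: fits
  row 2: fits
  row 3: blocked -> lock at row 2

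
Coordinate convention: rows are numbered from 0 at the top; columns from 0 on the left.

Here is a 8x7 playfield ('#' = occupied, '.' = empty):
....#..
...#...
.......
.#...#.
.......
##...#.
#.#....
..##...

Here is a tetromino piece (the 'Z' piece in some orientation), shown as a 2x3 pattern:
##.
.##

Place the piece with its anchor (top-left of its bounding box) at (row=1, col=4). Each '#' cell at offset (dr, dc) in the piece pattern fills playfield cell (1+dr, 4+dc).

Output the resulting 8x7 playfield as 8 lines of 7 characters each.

Fill (1+0,4+0) = (1,4)
Fill (1+0,4+1) = (1,5)
Fill (1+1,4+1) = (2,5)
Fill (1+1,4+2) = (2,6)

Answer: ....#..
...###.
.....##
.#...#.
.......
##...#.
#.#....
..##...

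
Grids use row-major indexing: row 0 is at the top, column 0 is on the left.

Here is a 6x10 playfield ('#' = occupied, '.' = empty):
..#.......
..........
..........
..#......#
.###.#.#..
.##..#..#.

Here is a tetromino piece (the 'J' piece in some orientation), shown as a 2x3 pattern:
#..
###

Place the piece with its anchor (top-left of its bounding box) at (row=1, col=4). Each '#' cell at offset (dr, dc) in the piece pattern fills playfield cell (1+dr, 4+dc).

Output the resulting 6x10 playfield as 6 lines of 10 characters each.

Fill (1+0,4+0) = (1,4)
Fill (1+1,4+0) = (2,4)
Fill (1+1,4+1) = (2,5)
Fill (1+1,4+2) = (2,6)

Answer: ..#.......
....#.....
....###...
..#......#
.###.#.#..
.##..#..#.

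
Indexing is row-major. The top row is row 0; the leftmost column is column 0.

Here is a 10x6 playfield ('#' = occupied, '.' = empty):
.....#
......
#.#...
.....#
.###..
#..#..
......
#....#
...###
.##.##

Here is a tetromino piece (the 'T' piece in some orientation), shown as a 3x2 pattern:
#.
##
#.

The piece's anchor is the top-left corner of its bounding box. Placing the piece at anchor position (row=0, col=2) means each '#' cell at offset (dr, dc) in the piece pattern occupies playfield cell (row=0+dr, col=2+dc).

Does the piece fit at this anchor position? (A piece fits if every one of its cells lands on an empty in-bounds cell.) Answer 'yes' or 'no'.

Answer: no

Derivation:
Check each piece cell at anchor (0, 2):
  offset (0,0) -> (0,2): empty -> OK
  offset (1,0) -> (1,2): empty -> OK
  offset (1,1) -> (1,3): empty -> OK
  offset (2,0) -> (2,2): occupied ('#') -> FAIL
All cells valid: no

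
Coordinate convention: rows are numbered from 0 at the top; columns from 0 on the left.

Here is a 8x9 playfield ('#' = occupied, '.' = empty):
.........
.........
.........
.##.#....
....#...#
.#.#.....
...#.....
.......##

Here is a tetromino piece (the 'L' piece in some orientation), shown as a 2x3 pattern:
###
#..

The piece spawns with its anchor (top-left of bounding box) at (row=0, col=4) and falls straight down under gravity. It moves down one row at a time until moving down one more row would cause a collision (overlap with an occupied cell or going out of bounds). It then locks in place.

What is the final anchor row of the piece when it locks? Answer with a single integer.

Spawn at (row=0, col=4). Try each row:
  row 0: fits
  row 1: fits
  row 2: blocked -> lock at row 1

Answer: 1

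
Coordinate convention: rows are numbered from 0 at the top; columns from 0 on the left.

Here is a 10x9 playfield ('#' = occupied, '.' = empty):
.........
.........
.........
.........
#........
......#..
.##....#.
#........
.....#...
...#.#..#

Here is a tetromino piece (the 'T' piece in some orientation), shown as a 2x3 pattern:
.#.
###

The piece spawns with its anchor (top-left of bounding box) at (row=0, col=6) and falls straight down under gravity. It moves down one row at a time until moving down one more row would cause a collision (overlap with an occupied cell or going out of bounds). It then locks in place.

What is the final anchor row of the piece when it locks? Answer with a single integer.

Spawn at (row=0, col=6). Try each row:
  row 0: fits
  row 1: fits
  row 2: fits
  row 3: fits
  row 4: blocked -> lock at row 3

Answer: 3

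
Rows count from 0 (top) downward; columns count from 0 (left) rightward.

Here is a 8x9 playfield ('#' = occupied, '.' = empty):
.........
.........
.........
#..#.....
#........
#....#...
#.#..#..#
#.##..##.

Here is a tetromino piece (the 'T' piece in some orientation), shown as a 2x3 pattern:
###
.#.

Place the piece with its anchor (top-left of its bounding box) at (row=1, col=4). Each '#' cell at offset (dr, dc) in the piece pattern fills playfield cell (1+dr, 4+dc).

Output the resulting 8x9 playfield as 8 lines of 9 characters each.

Fill (1+0,4+0) = (1,4)
Fill (1+0,4+1) = (1,5)
Fill (1+0,4+2) = (1,6)
Fill (1+1,4+1) = (2,5)

Answer: .........
....###..
.....#...
#..#.....
#........
#....#...
#.#..#..#
#.##..##.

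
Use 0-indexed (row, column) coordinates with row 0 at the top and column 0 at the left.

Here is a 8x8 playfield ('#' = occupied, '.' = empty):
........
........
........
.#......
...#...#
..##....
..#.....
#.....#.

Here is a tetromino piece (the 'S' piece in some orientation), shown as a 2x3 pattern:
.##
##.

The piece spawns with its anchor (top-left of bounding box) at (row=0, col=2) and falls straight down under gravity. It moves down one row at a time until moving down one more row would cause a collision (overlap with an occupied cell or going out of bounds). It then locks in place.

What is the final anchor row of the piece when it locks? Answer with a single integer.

Answer: 2

Derivation:
Spawn at (row=0, col=2). Try each row:
  row 0: fits
  row 1: fits
  row 2: fits
  row 3: blocked -> lock at row 2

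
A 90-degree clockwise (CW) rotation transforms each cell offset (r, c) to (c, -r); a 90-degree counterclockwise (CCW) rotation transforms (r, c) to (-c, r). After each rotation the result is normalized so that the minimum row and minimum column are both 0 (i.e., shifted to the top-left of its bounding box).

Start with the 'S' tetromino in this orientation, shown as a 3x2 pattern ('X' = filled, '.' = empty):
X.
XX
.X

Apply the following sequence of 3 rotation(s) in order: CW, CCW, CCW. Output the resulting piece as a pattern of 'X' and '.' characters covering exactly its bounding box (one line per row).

Start:
X.
XX
.X
After rotation 1 (CW):
.XX
XX.
After rotation 2 (CCW):
X.
XX
.X
After rotation 3 (CCW):
.XX
XX.

Answer: .XX
XX.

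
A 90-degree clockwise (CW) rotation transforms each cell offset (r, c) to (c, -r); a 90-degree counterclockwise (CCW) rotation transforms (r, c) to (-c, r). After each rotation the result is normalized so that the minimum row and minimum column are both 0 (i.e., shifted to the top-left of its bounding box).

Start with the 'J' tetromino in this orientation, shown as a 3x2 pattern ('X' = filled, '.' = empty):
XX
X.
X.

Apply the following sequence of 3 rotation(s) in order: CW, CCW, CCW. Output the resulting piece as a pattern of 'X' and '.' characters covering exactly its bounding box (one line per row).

Answer: X..
XXX

Derivation:
Start:
XX
X.
X.
After rotation 1 (CW):
XXX
..X
After rotation 2 (CCW):
XX
X.
X.
After rotation 3 (CCW):
X..
XXX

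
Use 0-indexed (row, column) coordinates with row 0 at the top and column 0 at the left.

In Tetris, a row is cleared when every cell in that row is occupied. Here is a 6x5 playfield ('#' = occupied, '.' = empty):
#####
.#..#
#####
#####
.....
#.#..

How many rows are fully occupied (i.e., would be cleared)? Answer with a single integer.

Answer: 3

Derivation:
Check each row:
  row 0: 0 empty cells -> FULL (clear)
  row 1: 3 empty cells -> not full
  row 2: 0 empty cells -> FULL (clear)
  row 3: 0 empty cells -> FULL (clear)
  row 4: 5 empty cells -> not full
  row 5: 3 empty cells -> not full
Total rows cleared: 3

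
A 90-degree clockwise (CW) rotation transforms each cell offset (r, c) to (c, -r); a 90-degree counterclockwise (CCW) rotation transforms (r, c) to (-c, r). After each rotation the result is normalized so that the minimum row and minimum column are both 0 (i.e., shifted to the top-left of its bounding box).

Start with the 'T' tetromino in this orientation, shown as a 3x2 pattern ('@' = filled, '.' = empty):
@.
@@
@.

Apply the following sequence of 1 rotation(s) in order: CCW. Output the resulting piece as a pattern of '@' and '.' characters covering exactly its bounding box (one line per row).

Answer: .@.
@@@

Derivation:
Start:
@.
@@
@.
After rotation 1 (CCW):
.@.
@@@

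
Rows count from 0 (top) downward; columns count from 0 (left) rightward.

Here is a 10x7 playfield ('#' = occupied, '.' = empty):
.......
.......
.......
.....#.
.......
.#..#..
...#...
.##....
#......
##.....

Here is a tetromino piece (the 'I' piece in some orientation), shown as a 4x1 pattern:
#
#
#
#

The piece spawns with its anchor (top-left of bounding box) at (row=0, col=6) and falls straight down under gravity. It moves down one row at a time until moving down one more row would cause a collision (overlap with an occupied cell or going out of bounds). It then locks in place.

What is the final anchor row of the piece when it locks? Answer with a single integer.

Answer: 6

Derivation:
Spawn at (row=0, col=6). Try each row:
  row 0: fits
  row 1: fits
  row 2: fits
  row 3: fits
  row 4: fits
  row 5: fits
  row 6: fits
  row 7: blocked -> lock at row 6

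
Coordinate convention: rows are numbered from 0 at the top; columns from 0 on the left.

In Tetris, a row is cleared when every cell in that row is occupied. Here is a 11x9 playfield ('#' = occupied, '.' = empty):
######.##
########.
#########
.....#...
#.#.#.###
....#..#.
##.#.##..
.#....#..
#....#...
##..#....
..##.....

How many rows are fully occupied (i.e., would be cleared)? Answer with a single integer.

Answer: 1

Derivation:
Check each row:
  row 0: 1 empty cell -> not full
  row 1: 1 empty cell -> not full
  row 2: 0 empty cells -> FULL (clear)
  row 3: 8 empty cells -> not full
  row 4: 3 empty cells -> not full
  row 5: 7 empty cells -> not full
  row 6: 4 empty cells -> not full
  row 7: 7 empty cells -> not full
  row 8: 7 empty cells -> not full
  row 9: 6 empty cells -> not full
  row 10: 7 empty cells -> not full
Total rows cleared: 1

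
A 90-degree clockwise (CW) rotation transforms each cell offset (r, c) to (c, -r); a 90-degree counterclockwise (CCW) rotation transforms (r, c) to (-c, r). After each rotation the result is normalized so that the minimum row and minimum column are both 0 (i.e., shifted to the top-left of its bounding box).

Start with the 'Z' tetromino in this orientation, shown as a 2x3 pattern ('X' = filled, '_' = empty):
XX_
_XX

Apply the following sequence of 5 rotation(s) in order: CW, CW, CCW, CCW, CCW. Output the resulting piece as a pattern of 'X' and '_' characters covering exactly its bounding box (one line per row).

Answer: _X
XX
X_

Derivation:
Start:
XX_
_XX
After rotation 1 (CW):
_X
XX
X_
After rotation 2 (CW):
XX_
_XX
After rotation 3 (CCW):
_X
XX
X_
After rotation 4 (CCW):
XX_
_XX
After rotation 5 (CCW):
_X
XX
X_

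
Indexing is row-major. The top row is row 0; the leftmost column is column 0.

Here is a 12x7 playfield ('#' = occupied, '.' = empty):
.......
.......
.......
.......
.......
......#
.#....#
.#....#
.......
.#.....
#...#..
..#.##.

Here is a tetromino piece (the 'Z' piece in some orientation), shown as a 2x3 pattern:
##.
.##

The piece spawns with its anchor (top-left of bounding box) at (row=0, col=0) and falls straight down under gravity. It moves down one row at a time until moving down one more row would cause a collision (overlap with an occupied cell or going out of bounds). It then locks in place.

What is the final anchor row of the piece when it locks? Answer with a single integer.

Answer: 4

Derivation:
Spawn at (row=0, col=0). Try each row:
  row 0: fits
  row 1: fits
  row 2: fits
  row 3: fits
  row 4: fits
  row 5: blocked -> lock at row 4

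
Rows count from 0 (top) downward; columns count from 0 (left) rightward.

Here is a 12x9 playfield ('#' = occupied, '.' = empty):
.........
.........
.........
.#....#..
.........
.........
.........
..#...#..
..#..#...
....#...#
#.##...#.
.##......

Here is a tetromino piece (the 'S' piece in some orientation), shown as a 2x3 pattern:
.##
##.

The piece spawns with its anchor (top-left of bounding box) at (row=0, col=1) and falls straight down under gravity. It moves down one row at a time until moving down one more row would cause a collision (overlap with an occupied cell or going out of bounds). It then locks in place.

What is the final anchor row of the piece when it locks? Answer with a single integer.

Spawn at (row=0, col=1). Try each row:
  row 0: fits
  row 1: fits
  row 2: blocked -> lock at row 1

Answer: 1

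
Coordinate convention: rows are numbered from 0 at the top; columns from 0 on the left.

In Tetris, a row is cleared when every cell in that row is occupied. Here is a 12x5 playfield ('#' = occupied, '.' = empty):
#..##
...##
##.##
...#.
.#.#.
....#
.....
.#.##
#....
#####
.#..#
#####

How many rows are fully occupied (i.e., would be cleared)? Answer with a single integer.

Check each row:
  row 0: 2 empty cells -> not full
  row 1: 3 empty cells -> not full
  row 2: 1 empty cell -> not full
  row 3: 4 empty cells -> not full
  row 4: 3 empty cells -> not full
  row 5: 4 empty cells -> not full
  row 6: 5 empty cells -> not full
  row 7: 2 empty cells -> not full
  row 8: 4 empty cells -> not full
  row 9: 0 empty cells -> FULL (clear)
  row 10: 3 empty cells -> not full
  row 11: 0 empty cells -> FULL (clear)
Total rows cleared: 2

Answer: 2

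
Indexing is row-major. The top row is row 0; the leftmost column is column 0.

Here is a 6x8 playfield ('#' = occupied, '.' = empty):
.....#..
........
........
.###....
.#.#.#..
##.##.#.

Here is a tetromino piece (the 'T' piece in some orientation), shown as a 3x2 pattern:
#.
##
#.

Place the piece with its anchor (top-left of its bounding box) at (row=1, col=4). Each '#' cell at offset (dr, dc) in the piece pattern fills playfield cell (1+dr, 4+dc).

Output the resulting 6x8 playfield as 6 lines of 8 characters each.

Answer: .....#..
....#...
....##..
.####...
.#.#.#..
##.##.#.

Derivation:
Fill (1+0,4+0) = (1,4)
Fill (1+1,4+0) = (2,4)
Fill (1+1,4+1) = (2,5)
Fill (1+2,4+0) = (3,4)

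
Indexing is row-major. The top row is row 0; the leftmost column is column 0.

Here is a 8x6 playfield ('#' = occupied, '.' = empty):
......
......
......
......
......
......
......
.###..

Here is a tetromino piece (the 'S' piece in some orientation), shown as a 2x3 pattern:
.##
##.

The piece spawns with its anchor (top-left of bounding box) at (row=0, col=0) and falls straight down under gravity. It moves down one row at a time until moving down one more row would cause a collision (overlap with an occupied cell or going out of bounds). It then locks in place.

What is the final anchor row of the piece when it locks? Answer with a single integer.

Answer: 5

Derivation:
Spawn at (row=0, col=0). Try each row:
  row 0: fits
  row 1: fits
  row 2: fits
  row 3: fits
  row 4: fits
  row 5: fits
  row 6: blocked -> lock at row 5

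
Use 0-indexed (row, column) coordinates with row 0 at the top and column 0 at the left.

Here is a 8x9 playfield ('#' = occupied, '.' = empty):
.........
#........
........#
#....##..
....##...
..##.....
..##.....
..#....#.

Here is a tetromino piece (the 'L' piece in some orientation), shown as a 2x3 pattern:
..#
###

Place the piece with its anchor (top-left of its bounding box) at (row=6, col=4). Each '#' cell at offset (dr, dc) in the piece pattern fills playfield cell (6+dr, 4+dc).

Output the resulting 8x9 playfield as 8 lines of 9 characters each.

Answer: .........
#........
........#
#....##..
....##...
..##.....
..##..#..
..#.####.

Derivation:
Fill (6+0,4+2) = (6,6)
Fill (6+1,4+0) = (7,4)
Fill (6+1,4+1) = (7,5)
Fill (6+1,4+2) = (7,6)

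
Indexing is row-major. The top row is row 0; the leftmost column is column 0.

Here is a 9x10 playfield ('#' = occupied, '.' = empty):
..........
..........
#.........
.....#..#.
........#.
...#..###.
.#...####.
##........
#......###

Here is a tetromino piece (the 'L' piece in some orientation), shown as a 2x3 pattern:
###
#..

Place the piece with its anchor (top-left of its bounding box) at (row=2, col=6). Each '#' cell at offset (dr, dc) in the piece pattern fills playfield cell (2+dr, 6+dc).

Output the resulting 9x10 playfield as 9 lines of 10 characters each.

Fill (2+0,6+0) = (2,6)
Fill (2+0,6+1) = (2,7)
Fill (2+0,6+2) = (2,8)
Fill (2+1,6+0) = (3,6)

Answer: ..........
..........
#.....###.
.....##.#.
........#.
...#..###.
.#...####.
##........
#......###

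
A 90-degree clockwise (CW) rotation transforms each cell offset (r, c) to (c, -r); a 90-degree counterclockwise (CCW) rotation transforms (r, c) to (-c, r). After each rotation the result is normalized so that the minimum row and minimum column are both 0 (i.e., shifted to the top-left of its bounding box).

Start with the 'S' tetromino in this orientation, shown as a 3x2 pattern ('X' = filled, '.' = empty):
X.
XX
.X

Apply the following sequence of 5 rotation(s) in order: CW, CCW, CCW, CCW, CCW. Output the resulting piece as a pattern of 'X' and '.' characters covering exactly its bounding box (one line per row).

Start:
X.
XX
.X
After rotation 1 (CW):
.XX
XX.
After rotation 2 (CCW):
X.
XX
.X
After rotation 3 (CCW):
.XX
XX.
After rotation 4 (CCW):
X.
XX
.X
After rotation 5 (CCW):
.XX
XX.

Answer: .XX
XX.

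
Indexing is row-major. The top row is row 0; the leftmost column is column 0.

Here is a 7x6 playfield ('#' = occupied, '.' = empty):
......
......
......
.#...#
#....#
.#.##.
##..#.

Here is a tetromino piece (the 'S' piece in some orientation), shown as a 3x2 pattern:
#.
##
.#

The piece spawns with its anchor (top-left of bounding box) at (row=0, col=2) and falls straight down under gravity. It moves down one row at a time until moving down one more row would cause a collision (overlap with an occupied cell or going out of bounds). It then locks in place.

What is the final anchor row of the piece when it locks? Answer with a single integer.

Spawn at (row=0, col=2). Try each row:
  row 0: fits
  row 1: fits
  row 2: fits
  row 3: blocked -> lock at row 2

Answer: 2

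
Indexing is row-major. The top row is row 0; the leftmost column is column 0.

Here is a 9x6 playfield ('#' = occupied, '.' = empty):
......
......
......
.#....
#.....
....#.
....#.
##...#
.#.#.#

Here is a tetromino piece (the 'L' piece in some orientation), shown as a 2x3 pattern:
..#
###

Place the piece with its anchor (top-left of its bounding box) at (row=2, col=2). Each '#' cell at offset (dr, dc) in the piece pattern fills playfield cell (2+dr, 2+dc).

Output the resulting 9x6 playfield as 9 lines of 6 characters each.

Answer: ......
......
....#.
.####.
#.....
....#.
....#.
##...#
.#.#.#

Derivation:
Fill (2+0,2+2) = (2,4)
Fill (2+1,2+0) = (3,2)
Fill (2+1,2+1) = (3,3)
Fill (2+1,2+2) = (3,4)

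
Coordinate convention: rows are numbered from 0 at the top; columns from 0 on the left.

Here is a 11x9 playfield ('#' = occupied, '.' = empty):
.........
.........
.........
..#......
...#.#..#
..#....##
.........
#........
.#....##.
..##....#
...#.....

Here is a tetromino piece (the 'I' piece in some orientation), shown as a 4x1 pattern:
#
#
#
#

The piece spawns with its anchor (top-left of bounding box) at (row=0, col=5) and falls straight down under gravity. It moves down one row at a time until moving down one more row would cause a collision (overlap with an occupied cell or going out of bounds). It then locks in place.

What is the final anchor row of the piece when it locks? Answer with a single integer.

Answer: 0

Derivation:
Spawn at (row=0, col=5). Try each row:
  row 0: fits
  row 1: blocked -> lock at row 0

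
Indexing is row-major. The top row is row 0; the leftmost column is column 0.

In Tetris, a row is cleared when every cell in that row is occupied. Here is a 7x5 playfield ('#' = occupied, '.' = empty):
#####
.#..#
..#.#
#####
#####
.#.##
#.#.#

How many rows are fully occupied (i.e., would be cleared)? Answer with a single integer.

Check each row:
  row 0: 0 empty cells -> FULL (clear)
  row 1: 3 empty cells -> not full
  row 2: 3 empty cells -> not full
  row 3: 0 empty cells -> FULL (clear)
  row 4: 0 empty cells -> FULL (clear)
  row 5: 2 empty cells -> not full
  row 6: 2 empty cells -> not full
Total rows cleared: 3

Answer: 3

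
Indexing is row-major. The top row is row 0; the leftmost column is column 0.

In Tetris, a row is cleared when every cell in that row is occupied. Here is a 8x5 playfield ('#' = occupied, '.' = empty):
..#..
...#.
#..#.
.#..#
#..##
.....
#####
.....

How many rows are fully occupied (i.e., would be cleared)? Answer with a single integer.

Answer: 1

Derivation:
Check each row:
  row 0: 4 empty cells -> not full
  row 1: 4 empty cells -> not full
  row 2: 3 empty cells -> not full
  row 3: 3 empty cells -> not full
  row 4: 2 empty cells -> not full
  row 5: 5 empty cells -> not full
  row 6: 0 empty cells -> FULL (clear)
  row 7: 5 empty cells -> not full
Total rows cleared: 1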